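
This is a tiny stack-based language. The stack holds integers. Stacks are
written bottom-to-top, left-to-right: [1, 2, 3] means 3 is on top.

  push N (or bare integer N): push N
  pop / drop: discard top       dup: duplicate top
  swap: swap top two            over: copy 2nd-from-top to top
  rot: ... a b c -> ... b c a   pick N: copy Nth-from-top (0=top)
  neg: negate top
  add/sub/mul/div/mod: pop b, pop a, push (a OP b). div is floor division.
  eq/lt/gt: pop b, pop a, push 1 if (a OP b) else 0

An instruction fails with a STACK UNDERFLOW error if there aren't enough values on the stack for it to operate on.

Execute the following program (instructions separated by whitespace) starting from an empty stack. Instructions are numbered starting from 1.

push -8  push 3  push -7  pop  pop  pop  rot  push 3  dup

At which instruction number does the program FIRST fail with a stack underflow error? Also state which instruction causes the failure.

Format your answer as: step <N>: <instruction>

Step 1 ('push -8'): stack = [-8], depth = 1
Step 2 ('push 3'): stack = [-8, 3], depth = 2
Step 3 ('push -7'): stack = [-8, 3, -7], depth = 3
Step 4 ('pop'): stack = [-8, 3], depth = 2
Step 5 ('pop'): stack = [-8], depth = 1
Step 6 ('pop'): stack = [], depth = 0
Step 7 ('rot'): needs 3 value(s) but depth is 0 — STACK UNDERFLOW

Answer: step 7: rot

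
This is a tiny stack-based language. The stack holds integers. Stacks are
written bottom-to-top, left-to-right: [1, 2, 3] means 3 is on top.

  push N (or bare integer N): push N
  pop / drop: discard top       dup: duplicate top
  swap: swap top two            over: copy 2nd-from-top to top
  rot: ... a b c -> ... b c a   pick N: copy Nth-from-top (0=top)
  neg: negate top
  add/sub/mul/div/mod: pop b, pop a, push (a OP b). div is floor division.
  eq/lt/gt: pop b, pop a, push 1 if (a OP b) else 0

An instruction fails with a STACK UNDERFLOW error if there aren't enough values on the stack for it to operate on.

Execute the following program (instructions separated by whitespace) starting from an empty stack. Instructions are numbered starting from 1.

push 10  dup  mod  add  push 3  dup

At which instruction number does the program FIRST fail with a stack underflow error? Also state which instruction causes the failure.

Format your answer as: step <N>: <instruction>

Answer: step 4: add

Derivation:
Step 1 ('push 10'): stack = [10], depth = 1
Step 2 ('dup'): stack = [10, 10], depth = 2
Step 3 ('mod'): stack = [0], depth = 1
Step 4 ('add'): needs 2 value(s) but depth is 1 — STACK UNDERFLOW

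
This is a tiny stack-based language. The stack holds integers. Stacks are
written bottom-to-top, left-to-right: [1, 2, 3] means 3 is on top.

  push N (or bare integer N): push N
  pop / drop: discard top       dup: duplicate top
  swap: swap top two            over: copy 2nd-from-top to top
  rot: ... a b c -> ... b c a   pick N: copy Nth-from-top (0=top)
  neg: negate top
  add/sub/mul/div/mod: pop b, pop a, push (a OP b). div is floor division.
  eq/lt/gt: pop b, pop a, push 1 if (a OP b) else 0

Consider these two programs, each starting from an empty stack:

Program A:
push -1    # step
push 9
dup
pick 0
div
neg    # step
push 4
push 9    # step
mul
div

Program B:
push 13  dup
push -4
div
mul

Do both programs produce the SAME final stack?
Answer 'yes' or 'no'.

Program A trace:
  After 'push -1': [-1]
  After 'push 9': [-1, 9]
  After 'dup': [-1, 9, 9]
  After 'pick 0': [-1, 9, 9, 9]
  After 'div': [-1, 9, 1]
  After 'neg': [-1, 9, -1]
  After 'push 4': [-1, 9, -1, 4]
  After 'push 9': [-1, 9, -1, 4, 9]
  After 'mul': [-1, 9, -1, 36]
  After 'div': [-1, 9, -1]
Program A final stack: [-1, 9, -1]

Program B trace:
  After 'push 13': [13]
  After 'dup': [13, 13]
  After 'push -4': [13, 13, -4]
  After 'div': [13, -4]
  After 'mul': [-52]
Program B final stack: [-52]
Same: no

Answer: no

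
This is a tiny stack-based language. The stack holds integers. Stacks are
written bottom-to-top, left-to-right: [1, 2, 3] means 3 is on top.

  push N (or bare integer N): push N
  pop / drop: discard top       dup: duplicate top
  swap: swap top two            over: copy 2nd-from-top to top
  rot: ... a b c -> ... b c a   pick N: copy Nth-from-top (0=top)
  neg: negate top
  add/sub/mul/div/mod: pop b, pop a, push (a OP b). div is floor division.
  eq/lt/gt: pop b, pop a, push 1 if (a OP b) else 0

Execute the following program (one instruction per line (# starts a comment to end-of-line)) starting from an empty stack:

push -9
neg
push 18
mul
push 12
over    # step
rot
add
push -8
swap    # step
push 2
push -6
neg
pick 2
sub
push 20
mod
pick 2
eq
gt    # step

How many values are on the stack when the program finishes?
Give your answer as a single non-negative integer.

After 'push -9': stack = [-9] (depth 1)
After 'neg': stack = [9] (depth 1)
After 'push 18': stack = [9, 18] (depth 2)
After 'mul': stack = [162] (depth 1)
After 'push 12': stack = [162, 12] (depth 2)
After 'over': stack = [162, 12, 162] (depth 3)
After 'rot': stack = [12, 162, 162] (depth 3)
After 'add': stack = [12, 324] (depth 2)
After 'push -8': stack = [12, 324, -8] (depth 3)
After 'swap': stack = [12, -8, 324] (depth 3)
After 'push 2': stack = [12, -8, 324, 2] (depth 4)
After 'push -6': stack = [12, -8, 324, 2, -6] (depth 5)
After 'neg': stack = [12, -8, 324, 2, 6] (depth 5)
After 'pick 2': stack = [12, -8, 324, 2, 6, 324] (depth 6)
After 'sub': stack = [12, -8, 324, 2, -318] (depth 5)
After 'push 20': stack = [12, -8, 324, 2, -318, 20] (depth 6)
After 'mod': stack = [12, -8, 324, 2, 2] (depth 5)
After 'pick 2': stack = [12, -8, 324, 2, 2, 324] (depth 6)
After 'eq': stack = [12, -8, 324, 2, 0] (depth 5)
After 'gt': stack = [12, -8, 324, 1] (depth 4)

Answer: 4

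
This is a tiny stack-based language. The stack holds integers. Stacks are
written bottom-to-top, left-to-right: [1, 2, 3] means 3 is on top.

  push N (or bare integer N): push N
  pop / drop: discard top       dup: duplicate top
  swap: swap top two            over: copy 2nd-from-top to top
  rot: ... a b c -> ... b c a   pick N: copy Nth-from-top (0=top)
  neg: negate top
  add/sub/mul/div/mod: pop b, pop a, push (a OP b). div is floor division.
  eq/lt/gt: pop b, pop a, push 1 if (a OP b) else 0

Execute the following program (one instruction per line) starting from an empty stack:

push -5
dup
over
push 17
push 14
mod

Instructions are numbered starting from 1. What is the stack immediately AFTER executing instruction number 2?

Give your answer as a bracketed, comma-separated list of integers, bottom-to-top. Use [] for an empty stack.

Step 1 ('push -5'): [-5]
Step 2 ('dup'): [-5, -5]

Answer: [-5, -5]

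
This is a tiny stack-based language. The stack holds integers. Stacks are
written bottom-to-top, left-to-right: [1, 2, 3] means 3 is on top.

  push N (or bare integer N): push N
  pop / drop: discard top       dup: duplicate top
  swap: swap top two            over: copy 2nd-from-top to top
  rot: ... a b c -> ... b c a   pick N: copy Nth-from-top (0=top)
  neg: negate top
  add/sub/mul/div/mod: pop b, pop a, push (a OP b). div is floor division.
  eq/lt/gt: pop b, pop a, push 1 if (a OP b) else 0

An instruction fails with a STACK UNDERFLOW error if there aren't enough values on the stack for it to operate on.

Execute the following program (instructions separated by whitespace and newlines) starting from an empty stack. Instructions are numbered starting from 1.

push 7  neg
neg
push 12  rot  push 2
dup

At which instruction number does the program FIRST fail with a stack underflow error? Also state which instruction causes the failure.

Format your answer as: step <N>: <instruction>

Step 1 ('push 7'): stack = [7], depth = 1
Step 2 ('neg'): stack = [-7], depth = 1
Step 3 ('neg'): stack = [7], depth = 1
Step 4 ('push 12'): stack = [7, 12], depth = 2
Step 5 ('rot'): needs 3 value(s) but depth is 2 — STACK UNDERFLOW

Answer: step 5: rot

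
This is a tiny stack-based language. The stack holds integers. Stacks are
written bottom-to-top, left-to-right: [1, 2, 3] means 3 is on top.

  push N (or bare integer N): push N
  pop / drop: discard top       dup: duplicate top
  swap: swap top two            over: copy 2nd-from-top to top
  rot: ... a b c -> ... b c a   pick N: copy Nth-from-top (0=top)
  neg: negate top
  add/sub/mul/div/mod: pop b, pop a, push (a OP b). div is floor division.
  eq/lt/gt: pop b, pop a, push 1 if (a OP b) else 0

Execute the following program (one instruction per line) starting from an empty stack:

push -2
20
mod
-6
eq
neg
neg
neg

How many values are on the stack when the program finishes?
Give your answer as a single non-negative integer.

Answer: 1

Derivation:
After 'push -2': stack = [-2] (depth 1)
After 'push 20': stack = [-2, 20] (depth 2)
After 'mod': stack = [18] (depth 1)
After 'push -6': stack = [18, -6] (depth 2)
After 'eq': stack = [0] (depth 1)
After 'neg': stack = [0] (depth 1)
After 'neg': stack = [0] (depth 1)
After 'neg': stack = [0] (depth 1)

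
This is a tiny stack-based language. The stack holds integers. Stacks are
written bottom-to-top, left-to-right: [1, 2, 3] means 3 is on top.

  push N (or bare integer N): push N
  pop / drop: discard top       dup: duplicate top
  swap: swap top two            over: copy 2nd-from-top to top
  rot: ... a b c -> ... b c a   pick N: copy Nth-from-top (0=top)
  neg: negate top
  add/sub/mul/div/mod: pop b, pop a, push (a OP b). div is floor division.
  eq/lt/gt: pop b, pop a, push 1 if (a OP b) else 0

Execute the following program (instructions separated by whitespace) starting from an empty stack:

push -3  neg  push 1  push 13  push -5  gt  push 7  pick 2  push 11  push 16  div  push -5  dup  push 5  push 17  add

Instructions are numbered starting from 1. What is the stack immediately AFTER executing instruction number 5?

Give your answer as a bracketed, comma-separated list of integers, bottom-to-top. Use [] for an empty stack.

Answer: [3, 1, 13, -5]

Derivation:
Step 1 ('push -3'): [-3]
Step 2 ('neg'): [3]
Step 3 ('push 1'): [3, 1]
Step 4 ('push 13'): [3, 1, 13]
Step 5 ('push -5'): [3, 1, 13, -5]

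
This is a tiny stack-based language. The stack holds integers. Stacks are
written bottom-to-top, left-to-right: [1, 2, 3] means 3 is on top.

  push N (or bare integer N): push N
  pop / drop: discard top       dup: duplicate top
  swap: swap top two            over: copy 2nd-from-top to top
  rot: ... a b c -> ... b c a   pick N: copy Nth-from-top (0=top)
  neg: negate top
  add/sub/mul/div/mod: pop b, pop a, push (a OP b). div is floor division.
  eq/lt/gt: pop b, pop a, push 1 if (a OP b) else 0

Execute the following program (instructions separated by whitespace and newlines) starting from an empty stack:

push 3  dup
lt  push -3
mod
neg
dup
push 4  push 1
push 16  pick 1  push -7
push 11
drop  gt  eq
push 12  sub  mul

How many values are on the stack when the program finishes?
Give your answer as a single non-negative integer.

After 'push 3': stack = [3] (depth 1)
After 'dup': stack = [3, 3] (depth 2)
After 'lt': stack = [0] (depth 1)
After 'push -3': stack = [0, -3] (depth 2)
After 'mod': stack = [0] (depth 1)
After 'neg': stack = [0] (depth 1)
After 'dup': stack = [0, 0] (depth 2)
After 'push 4': stack = [0, 0, 4] (depth 3)
After 'push 1': stack = [0, 0, 4, 1] (depth 4)
After 'push 16': stack = [0, 0, 4, 1, 16] (depth 5)
After 'pick 1': stack = [0, 0, 4, 1, 16, 1] (depth 6)
After 'push -7': stack = [0, 0, 4, 1, 16, 1, -7] (depth 7)
After 'push 11': stack = [0, 0, 4, 1, 16, 1, -7, 11] (depth 8)
After 'drop': stack = [0, 0, 4, 1, 16, 1, -7] (depth 7)
After 'gt': stack = [0, 0, 4, 1, 16, 1] (depth 6)
After 'eq': stack = [0, 0, 4, 1, 0] (depth 5)
After 'push 12': stack = [0, 0, 4, 1, 0, 12] (depth 6)
After 'sub': stack = [0, 0, 4, 1, -12] (depth 5)
After 'mul': stack = [0, 0, 4, -12] (depth 4)

Answer: 4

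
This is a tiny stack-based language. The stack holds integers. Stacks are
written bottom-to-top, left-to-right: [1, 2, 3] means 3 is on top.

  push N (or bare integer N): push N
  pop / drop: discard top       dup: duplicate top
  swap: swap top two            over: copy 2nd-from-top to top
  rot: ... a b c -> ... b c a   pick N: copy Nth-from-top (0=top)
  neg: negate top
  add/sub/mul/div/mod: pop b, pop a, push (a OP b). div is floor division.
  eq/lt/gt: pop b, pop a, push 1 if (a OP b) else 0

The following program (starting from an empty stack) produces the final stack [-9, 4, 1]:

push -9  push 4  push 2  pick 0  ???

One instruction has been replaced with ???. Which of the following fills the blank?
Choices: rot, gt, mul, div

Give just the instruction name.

Answer: div

Derivation:
Stack before ???: [-9, 4, 2, 2]
Stack after ???:  [-9, 4, 1]
Checking each choice:
  rot: produces [-9, 2, 2, 4]
  gt: produces [-9, 4, 0]
  mul: produces [-9, 4, 4]
  div: MATCH


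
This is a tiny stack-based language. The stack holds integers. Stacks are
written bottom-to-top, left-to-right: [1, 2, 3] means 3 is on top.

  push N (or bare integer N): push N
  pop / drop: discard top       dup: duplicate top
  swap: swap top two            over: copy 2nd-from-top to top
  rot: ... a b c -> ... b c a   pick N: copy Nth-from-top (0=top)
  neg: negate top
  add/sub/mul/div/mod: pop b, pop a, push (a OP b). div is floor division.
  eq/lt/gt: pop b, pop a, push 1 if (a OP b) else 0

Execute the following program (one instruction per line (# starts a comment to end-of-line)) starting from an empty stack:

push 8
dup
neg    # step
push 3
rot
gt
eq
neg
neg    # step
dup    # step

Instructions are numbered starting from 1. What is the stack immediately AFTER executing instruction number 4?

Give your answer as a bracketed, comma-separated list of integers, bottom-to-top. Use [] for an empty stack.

Answer: [8, -8, 3]

Derivation:
Step 1 ('push 8'): [8]
Step 2 ('dup'): [8, 8]
Step 3 ('neg'): [8, -8]
Step 4 ('push 3'): [8, -8, 3]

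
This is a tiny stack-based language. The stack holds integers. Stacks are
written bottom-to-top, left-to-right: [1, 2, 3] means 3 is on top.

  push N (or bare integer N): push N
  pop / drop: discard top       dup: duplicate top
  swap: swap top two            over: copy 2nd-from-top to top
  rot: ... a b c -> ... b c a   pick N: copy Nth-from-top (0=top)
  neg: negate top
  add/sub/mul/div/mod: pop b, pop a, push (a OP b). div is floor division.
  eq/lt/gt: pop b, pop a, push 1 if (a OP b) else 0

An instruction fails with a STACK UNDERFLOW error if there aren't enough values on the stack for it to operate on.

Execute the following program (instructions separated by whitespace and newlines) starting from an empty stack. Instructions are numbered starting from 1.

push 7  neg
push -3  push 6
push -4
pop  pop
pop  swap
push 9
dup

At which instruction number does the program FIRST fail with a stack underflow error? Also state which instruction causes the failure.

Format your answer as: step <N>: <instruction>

Answer: step 9: swap

Derivation:
Step 1 ('push 7'): stack = [7], depth = 1
Step 2 ('neg'): stack = [-7], depth = 1
Step 3 ('push -3'): stack = [-7, -3], depth = 2
Step 4 ('push 6'): stack = [-7, -3, 6], depth = 3
Step 5 ('push -4'): stack = [-7, -3, 6, -4], depth = 4
Step 6 ('pop'): stack = [-7, -3, 6], depth = 3
Step 7 ('pop'): stack = [-7, -3], depth = 2
Step 8 ('pop'): stack = [-7], depth = 1
Step 9 ('swap'): needs 2 value(s) but depth is 1 — STACK UNDERFLOW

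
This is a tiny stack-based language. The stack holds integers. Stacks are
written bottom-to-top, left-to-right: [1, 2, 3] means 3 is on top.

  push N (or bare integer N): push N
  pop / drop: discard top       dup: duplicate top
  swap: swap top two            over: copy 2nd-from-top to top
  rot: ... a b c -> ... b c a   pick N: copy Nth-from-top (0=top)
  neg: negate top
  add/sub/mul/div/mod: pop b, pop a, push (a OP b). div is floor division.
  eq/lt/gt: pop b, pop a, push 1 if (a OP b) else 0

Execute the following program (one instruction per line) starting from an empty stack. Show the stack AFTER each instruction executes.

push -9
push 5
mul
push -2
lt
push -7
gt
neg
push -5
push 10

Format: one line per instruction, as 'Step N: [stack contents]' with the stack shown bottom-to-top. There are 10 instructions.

Step 1: [-9]
Step 2: [-9, 5]
Step 3: [-45]
Step 4: [-45, -2]
Step 5: [1]
Step 6: [1, -7]
Step 7: [1]
Step 8: [-1]
Step 9: [-1, -5]
Step 10: [-1, -5, 10]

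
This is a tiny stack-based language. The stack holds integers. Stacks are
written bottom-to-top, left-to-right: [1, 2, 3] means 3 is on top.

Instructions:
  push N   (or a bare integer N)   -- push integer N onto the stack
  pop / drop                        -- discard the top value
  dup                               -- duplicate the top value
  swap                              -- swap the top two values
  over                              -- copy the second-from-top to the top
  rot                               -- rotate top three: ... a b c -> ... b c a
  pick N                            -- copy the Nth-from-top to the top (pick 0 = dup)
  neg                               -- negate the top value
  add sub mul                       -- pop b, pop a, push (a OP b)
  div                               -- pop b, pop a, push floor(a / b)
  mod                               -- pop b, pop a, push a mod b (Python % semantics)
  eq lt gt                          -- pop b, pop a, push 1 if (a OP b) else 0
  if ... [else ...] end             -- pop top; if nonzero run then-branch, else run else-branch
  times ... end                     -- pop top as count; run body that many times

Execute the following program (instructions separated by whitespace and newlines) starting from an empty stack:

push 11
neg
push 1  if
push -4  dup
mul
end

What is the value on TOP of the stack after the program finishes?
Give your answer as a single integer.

Answer: 16

Derivation:
After 'push 11': [11]
After 'neg': [-11]
After 'push 1': [-11, 1]
After 'if': [-11]
After 'push -4': [-11, -4]
After 'dup': [-11, -4, -4]
After 'mul': [-11, 16]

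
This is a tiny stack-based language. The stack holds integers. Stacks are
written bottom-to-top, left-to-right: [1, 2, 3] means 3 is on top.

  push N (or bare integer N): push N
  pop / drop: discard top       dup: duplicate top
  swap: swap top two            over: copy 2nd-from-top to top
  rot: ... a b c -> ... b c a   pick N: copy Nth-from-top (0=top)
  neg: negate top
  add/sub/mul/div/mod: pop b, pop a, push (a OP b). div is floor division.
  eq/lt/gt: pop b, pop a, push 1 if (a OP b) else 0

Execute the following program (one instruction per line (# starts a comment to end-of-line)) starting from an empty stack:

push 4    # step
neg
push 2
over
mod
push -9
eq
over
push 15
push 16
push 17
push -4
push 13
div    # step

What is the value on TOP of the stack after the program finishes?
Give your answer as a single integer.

Answer: -1

Derivation:
After 'push 4': [4]
After 'neg': [-4]
After 'push 2': [-4, 2]
After 'over': [-4, 2, -4]
After 'mod': [-4, -2]
After 'push -9': [-4, -2, -9]
After 'eq': [-4, 0]
After 'over': [-4, 0, -4]
After 'push 15': [-4, 0, -4, 15]
After 'push 16': [-4, 0, -4, 15, 16]
After 'push 17': [-4, 0, -4, 15, 16, 17]
After 'push -4': [-4, 0, -4, 15, 16, 17, -4]
After 'push 13': [-4, 0, -4, 15, 16, 17, -4, 13]
After 'div': [-4, 0, -4, 15, 16, 17, -1]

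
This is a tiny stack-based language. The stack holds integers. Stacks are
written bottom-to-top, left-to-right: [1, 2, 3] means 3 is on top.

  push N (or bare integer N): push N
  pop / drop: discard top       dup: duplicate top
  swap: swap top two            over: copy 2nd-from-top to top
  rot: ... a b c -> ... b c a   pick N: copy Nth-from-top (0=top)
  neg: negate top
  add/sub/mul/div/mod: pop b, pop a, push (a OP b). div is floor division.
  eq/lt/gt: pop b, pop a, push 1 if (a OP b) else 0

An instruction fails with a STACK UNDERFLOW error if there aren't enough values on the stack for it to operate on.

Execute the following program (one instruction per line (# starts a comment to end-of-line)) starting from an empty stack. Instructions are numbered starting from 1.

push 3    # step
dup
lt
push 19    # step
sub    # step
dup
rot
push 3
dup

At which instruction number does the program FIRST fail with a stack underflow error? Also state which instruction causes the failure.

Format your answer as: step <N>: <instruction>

Step 1 ('push 3'): stack = [3], depth = 1
Step 2 ('dup'): stack = [3, 3], depth = 2
Step 3 ('lt'): stack = [0], depth = 1
Step 4 ('push 19'): stack = [0, 19], depth = 2
Step 5 ('sub'): stack = [-19], depth = 1
Step 6 ('dup'): stack = [-19, -19], depth = 2
Step 7 ('rot'): needs 3 value(s) but depth is 2 — STACK UNDERFLOW

Answer: step 7: rot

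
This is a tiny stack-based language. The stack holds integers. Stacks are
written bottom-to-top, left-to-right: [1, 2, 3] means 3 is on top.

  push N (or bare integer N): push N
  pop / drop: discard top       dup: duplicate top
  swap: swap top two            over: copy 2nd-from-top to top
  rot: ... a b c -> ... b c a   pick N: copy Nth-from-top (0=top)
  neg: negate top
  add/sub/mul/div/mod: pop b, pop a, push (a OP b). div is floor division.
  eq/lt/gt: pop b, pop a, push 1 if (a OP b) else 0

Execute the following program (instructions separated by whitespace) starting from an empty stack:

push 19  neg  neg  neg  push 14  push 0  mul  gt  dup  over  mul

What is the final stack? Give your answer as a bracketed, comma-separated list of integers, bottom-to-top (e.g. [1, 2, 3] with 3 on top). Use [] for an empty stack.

Answer: [0, 0]

Derivation:
After 'push 19': [19]
After 'neg': [-19]
After 'neg': [19]
After 'neg': [-19]
After 'push 14': [-19, 14]
After 'push 0': [-19, 14, 0]
After 'mul': [-19, 0]
After 'gt': [0]
After 'dup': [0, 0]
After 'over': [0, 0, 0]
After 'mul': [0, 0]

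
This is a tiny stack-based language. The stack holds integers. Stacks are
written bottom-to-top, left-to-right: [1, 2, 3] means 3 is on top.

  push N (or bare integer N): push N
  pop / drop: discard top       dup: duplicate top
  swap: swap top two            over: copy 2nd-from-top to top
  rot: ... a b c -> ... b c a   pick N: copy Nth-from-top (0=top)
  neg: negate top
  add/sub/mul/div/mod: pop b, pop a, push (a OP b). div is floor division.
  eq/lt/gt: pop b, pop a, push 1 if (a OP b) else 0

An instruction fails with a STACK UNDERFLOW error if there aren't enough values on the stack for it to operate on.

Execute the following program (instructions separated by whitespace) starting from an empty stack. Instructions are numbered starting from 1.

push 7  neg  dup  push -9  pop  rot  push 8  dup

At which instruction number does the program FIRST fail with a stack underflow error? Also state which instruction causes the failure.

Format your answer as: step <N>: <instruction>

Answer: step 6: rot

Derivation:
Step 1 ('push 7'): stack = [7], depth = 1
Step 2 ('neg'): stack = [-7], depth = 1
Step 3 ('dup'): stack = [-7, -7], depth = 2
Step 4 ('push -9'): stack = [-7, -7, -9], depth = 3
Step 5 ('pop'): stack = [-7, -7], depth = 2
Step 6 ('rot'): needs 3 value(s) but depth is 2 — STACK UNDERFLOW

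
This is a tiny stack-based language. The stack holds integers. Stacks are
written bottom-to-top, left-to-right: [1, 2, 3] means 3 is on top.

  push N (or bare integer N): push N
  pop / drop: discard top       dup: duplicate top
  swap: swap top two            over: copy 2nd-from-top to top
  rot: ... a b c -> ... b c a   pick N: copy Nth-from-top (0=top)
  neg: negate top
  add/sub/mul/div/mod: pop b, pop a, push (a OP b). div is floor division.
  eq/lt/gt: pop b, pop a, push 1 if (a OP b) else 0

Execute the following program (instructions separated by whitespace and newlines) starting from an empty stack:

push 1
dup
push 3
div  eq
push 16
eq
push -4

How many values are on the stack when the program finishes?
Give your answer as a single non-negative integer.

Answer: 2

Derivation:
After 'push 1': stack = [1] (depth 1)
After 'dup': stack = [1, 1] (depth 2)
After 'push 3': stack = [1, 1, 3] (depth 3)
After 'div': stack = [1, 0] (depth 2)
After 'eq': stack = [0] (depth 1)
After 'push 16': stack = [0, 16] (depth 2)
After 'eq': stack = [0] (depth 1)
After 'push -4': stack = [0, -4] (depth 2)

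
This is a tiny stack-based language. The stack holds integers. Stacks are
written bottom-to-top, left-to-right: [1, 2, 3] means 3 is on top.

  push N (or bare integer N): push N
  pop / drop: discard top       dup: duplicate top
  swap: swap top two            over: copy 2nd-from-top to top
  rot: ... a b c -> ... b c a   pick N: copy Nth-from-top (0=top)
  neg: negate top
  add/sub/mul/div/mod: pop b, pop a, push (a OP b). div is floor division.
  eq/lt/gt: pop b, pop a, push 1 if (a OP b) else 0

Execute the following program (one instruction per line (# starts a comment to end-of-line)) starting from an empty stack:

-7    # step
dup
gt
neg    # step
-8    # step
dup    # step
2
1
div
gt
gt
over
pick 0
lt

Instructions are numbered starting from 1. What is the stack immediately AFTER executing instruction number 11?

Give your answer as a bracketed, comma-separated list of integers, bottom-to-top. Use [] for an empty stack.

Answer: [0, 0]

Derivation:
Step 1 ('-7'): [-7]
Step 2 ('dup'): [-7, -7]
Step 3 ('gt'): [0]
Step 4 ('neg'): [0]
Step 5 ('-8'): [0, -8]
Step 6 ('dup'): [0, -8, -8]
Step 7 ('2'): [0, -8, -8, 2]
Step 8 ('1'): [0, -8, -8, 2, 1]
Step 9 ('div'): [0, -8, -8, 2]
Step 10 ('gt'): [0, -8, 0]
Step 11 ('gt'): [0, 0]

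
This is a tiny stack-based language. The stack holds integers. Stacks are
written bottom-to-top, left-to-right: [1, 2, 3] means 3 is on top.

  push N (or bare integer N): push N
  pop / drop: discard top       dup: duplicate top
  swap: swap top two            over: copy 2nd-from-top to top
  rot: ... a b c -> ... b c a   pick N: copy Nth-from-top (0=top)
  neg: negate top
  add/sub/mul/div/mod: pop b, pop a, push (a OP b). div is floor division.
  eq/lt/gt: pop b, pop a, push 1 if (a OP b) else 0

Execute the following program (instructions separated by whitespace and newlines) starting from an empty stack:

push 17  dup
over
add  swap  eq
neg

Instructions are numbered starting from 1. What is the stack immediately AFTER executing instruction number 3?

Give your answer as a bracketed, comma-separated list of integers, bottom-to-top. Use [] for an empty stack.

Answer: [17, 17, 17]

Derivation:
Step 1 ('push 17'): [17]
Step 2 ('dup'): [17, 17]
Step 3 ('over'): [17, 17, 17]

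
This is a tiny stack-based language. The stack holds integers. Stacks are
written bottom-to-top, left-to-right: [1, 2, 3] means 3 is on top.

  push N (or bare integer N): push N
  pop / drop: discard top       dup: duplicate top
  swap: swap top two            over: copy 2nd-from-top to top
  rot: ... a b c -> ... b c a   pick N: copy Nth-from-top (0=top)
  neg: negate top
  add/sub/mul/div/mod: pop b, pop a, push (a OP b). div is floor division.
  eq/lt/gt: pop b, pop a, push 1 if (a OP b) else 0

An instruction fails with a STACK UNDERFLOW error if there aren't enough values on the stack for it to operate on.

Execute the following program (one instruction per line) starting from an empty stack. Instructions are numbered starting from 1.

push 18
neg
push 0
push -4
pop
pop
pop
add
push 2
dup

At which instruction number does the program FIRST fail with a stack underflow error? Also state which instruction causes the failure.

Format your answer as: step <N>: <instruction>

Step 1 ('push 18'): stack = [18], depth = 1
Step 2 ('neg'): stack = [-18], depth = 1
Step 3 ('push 0'): stack = [-18, 0], depth = 2
Step 4 ('push -4'): stack = [-18, 0, -4], depth = 3
Step 5 ('pop'): stack = [-18, 0], depth = 2
Step 6 ('pop'): stack = [-18], depth = 1
Step 7 ('pop'): stack = [], depth = 0
Step 8 ('add'): needs 2 value(s) but depth is 0 — STACK UNDERFLOW

Answer: step 8: add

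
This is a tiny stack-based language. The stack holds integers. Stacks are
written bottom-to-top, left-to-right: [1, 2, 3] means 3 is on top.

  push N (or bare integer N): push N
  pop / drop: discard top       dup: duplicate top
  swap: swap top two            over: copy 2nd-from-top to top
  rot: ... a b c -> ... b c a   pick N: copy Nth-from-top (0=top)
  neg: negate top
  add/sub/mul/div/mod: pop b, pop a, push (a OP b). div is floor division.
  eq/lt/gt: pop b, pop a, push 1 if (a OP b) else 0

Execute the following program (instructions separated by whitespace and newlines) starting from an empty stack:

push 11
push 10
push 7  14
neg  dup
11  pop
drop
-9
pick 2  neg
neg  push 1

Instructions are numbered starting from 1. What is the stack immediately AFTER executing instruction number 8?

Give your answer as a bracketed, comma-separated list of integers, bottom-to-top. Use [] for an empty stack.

Answer: [11, 10, 7, -14, -14]

Derivation:
Step 1 ('push 11'): [11]
Step 2 ('push 10'): [11, 10]
Step 3 ('push 7'): [11, 10, 7]
Step 4 ('14'): [11, 10, 7, 14]
Step 5 ('neg'): [11, 10, 7, -14]
Step 6 ('dup'): [11, 10, 7, -14, -14]
Step 7 ('11'): [11, 10, 7, -14, -14, 11]
Step 8 ('pop'): [11, 10, 7, -14, -14]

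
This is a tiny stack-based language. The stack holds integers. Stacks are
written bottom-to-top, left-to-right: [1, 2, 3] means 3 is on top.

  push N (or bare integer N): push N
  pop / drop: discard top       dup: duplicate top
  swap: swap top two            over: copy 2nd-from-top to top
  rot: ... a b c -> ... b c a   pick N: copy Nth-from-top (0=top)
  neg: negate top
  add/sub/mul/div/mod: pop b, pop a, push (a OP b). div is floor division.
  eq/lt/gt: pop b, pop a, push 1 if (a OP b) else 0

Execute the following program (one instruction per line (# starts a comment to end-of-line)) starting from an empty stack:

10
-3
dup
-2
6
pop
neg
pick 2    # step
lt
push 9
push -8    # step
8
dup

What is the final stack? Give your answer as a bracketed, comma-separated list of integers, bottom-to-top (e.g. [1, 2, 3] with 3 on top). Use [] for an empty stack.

Answer: [10, -3, -3, 0, 9, -8, 8, 8]

Derivation:
After 'push 10': [10]
After 'push -3': [10, -3]
After 'dup': [10, -3, -3]
After 'push -2': [10, -3, -3, -2]
After 'push 6': [10, -3, -3, -2, 6]
After 'pop': [10, -3, -3, -2]
After 'neg': [10, -3, -3, 2]
After 'pick 2': [10, -3, -3, 2, -3]
After 'lt': [10, -3, -3, 0]
After 'push 9': [10, -3, -3, 0, 9]
After 'push -8': [10, -3, -3, 0, 9, -8]
After 'push 8': [10, -3, -3, 0, 9, -8, 8]
After 'dup': [10, -3, -3, 0, 9, -8, 8, 8]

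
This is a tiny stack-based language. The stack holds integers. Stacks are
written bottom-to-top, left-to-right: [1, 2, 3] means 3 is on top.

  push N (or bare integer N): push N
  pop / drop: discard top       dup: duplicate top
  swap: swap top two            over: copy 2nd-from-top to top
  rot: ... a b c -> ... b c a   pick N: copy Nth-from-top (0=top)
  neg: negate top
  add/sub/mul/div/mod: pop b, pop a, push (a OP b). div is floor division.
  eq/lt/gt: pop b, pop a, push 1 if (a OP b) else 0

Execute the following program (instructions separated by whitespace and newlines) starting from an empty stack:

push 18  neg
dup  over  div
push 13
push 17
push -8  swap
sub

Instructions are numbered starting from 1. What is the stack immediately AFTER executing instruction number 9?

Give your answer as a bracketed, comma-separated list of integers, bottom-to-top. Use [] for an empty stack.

Answer: [-18, 1, 13, -8, 17]

Derivation:
Step 1 ('push 18'): [18]
Step 2 ('neg'): [-18]
Step 3 ('dup'): [-18, -18]
Step 4 ('over'): [-18, -18, -18]
Step 5 ('div'): [-18, 1]
Step 6 ('push 13'): [-18, 1, 13]
Step 7 ('push 17'): [-18, 1, 13, 17]
Step 8 ('push -8'): [-18, 1, 13, 17, -8]
Step 9 ('swap'): [-18, 1, 13, -8, 17]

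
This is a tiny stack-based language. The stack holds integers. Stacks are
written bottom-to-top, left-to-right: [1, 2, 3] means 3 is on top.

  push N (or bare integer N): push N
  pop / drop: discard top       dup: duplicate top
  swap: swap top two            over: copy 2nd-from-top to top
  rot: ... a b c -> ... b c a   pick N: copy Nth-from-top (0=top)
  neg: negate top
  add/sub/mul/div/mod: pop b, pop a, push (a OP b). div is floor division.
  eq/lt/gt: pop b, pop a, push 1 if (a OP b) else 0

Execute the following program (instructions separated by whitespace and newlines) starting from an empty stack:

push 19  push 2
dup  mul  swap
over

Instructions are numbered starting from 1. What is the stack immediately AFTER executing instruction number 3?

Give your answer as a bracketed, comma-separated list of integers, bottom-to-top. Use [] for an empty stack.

Step 1 ('push 19'): [19]
Step 2 ('push 2'): [19, 2]
Step 3 ('dup'): [19, 2, 2]

Answer: [19, 2, 2]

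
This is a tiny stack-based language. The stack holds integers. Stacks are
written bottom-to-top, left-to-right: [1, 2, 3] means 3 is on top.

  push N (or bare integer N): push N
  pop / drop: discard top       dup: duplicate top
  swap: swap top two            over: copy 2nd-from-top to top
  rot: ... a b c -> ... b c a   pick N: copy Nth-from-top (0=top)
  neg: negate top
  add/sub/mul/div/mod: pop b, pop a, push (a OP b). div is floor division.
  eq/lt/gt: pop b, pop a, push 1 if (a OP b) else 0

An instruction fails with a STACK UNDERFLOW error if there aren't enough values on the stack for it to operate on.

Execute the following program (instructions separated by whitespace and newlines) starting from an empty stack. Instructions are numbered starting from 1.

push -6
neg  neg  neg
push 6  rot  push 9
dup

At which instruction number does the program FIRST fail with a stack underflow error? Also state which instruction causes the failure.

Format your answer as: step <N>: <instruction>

Answer: step 6: rot

Derivation:
Step 1 ('push -6'): stack = [-6], depth = 1
Step 2 ('neg'): stack = [6], depth = 1
Step 3 ('neg'): stack = [-6], depth = 1
Step 4 ('neg'): stack = [6], depth = 1
Step 5 ('push 6'): stack = [6, 6], depth = 2
Step 6 ('rot'): needs 3 value(s) but depth is 2 — STACK UNDERFLOW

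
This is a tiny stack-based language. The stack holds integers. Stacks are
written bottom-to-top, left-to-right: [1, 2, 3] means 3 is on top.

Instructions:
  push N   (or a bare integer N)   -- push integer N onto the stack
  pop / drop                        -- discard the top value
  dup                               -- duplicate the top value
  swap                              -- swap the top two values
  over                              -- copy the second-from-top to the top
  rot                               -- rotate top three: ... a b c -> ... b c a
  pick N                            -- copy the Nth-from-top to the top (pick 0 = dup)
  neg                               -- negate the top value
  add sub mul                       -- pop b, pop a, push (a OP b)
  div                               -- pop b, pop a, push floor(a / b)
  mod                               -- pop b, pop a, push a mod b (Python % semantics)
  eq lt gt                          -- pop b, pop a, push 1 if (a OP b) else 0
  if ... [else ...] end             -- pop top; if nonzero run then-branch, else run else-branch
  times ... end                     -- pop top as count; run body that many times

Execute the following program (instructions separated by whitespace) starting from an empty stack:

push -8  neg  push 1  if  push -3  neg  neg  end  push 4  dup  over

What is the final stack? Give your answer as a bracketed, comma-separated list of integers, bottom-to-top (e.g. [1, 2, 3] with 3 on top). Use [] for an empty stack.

Answer: [8, -3, 4, 4, 4]

Derivation:
After 'push -8': [-8]
After 'neg': [8]
After 'push 1': [8, 1]
After 'if': [8]
After 'push -3': [8, -3]
After 'neg': [8, 3]
After 'neg': [8, -3]
After 'push 4': [8, -3, 4]
After 'dup': [8, -3, 4, 4]
After 'over': [8, -3, 4, 4, 4]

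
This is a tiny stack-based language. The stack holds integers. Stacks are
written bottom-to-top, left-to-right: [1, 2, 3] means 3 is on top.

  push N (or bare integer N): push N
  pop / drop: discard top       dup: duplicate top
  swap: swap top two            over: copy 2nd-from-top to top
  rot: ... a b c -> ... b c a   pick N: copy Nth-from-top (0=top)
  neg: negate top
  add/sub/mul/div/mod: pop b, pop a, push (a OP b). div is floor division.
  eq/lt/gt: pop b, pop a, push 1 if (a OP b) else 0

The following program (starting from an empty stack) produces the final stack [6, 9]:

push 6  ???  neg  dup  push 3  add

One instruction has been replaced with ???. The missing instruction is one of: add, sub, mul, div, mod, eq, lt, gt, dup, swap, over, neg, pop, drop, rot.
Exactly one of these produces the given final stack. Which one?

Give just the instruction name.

Stack before ???: [6]
Stack after ???:  [-6]
The instruction that transforms [6] -> [-6] is: neg

Answer: neg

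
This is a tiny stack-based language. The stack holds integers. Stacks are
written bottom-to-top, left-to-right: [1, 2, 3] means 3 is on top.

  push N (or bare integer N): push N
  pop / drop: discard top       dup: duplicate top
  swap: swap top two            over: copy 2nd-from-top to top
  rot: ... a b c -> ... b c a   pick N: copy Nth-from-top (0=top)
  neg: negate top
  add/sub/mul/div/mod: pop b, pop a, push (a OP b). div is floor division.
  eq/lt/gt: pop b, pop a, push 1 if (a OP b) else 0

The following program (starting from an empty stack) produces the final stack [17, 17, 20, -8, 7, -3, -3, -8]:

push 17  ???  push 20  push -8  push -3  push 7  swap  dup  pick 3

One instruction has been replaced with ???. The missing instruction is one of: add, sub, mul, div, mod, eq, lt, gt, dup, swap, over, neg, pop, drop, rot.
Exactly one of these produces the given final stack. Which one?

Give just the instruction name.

Stack before ???: [17]
Stack after ???:  [17, 17]
The instruction that transforms [17] -> [17, 17] is: dup

Answer: dup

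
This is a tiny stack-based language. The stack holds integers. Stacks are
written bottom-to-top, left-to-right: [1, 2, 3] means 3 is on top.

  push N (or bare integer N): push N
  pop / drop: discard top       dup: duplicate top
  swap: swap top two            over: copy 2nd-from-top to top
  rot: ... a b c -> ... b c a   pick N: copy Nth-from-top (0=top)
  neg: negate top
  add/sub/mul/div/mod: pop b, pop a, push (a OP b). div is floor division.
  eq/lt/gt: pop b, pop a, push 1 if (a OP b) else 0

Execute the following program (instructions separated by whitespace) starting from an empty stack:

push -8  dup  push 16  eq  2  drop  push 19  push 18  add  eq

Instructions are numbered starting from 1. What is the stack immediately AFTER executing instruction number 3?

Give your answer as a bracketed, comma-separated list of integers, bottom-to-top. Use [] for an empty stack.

Step 1 ('push -8'): [-8]
Step 2 ('dup'): [-8, -8]
Step 3 ('push 16'): [-8, -8, 16]

Answer: [-8, -8, 16]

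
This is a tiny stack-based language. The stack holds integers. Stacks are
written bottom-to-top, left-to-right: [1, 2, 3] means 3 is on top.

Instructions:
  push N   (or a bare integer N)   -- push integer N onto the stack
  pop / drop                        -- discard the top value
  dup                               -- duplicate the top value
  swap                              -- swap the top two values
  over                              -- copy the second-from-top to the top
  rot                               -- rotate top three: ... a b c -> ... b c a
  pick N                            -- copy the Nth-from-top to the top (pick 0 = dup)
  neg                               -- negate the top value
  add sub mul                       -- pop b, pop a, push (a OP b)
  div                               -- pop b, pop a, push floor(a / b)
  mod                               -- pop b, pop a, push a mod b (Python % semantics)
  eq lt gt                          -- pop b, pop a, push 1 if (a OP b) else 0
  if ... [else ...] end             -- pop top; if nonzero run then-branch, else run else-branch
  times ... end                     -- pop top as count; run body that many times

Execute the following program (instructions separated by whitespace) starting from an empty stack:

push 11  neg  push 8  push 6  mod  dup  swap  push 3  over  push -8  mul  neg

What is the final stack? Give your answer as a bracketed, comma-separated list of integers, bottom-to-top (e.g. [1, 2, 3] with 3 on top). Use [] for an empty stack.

After 'push 11': [11]
After 'neg': [-11]
After 'push 8': [-11, 8]
After 'push 6': [-11, 8, 6]
After 'mod': [-11, 2]
After 'dup': [-11, 2, 2]
After 'swap': [-11, 2, 2]
After 'push 3': [-11, 2, 2, 3]
After 'over': [-11, 2, 2, 3, 2]
After 'push -8': [-11, 2, 2, 3, 2, -8]
After 'mul': [-11, 2, 2, 3, -16]
After 'neg': [-11, 2, 2, 3, 16]

Answer: [-11, 2, 2, 3, 16]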